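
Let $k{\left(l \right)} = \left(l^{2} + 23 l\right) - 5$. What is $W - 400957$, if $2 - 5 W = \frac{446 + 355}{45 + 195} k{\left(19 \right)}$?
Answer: $- \frac{160594371}{400} \approx -4.0149 \cdot 10^{5}$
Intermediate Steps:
$k{\left(l \right)} = -5 + l^{2} + 23 l$
$W = - \frac{211571}{400}$ ($W = \frac{2}{5} - \frac{\frac{446 + 355}{45 + 195} \left(-5 + 19^{2} + 23 \cdot 19\right)}{5} = \frac{2}{5} - \frac{\frac{801}{240} \left(-5 + 361 + 437\right)}{5} = \frac{2}{5} - \frac{801 \cdot \frac{1}{240} \cdot 793}{5} = \frac{2}{5} - \frac{\frac{267}{80} \cdot 793}{5} = \frac{2}{5} - \frac{211731}{400} = - \frac{211571}{400} \approx -528.93$)
$W - 400957 = - \frac{211571}{400} - 400957 = - \frac{160594371}{400}$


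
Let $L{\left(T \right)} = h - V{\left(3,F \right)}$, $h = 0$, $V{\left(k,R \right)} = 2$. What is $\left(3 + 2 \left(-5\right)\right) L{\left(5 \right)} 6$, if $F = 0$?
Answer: $84$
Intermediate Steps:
$L{\left(T \right)} = -2$ ($L{\left(T \right)} = 0 - 2 = -2$)
$\left(3 + 2 \left(-5\right)\right) L{\left(5 \right)} 6 = \left(3 + 2 \left(-5\right)\right) \left(-2\right) 6 = \left(3 - 10\right) \left(-2\right) 6 = \left(-7\right) \left(-2\right) 6 = 14 \cdot 6 = 84$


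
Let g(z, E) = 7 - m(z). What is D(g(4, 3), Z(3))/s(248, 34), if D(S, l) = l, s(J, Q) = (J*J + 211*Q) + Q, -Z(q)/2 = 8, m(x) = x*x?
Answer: -2/8589 ≈ -0.00023286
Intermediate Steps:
m(x) = x²
Z(q) = -16 (Z(q) = -2*8 = -16)
g(z, E) = 7 - z²
s(J, Q) = J² + 212*Q (s(J, Q) = (J² + 211*Q) + Q = J² + 212*Q)
D(g(4, 3), Z(3))/s(248, 34) = -16/(248² + 212*34) = -16/(61504 + 7208) = -16/68712 = -16*1/68712 = -2/8589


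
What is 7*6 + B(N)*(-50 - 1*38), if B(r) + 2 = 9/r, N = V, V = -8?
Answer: 317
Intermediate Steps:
N = -8
B(r) = -2 + 9/r
7*6 + B(N)*(-50 - 1*38) = 7*6 + (-2 + 9/(-8))*(-50 - 1*38) = 42 + (-2 + 9*(-⅛))*(-50 - 38) = 42 + (-2 - 9/8)*(-88) = 42 - 25/8*(-88) = 42 + 275 = 317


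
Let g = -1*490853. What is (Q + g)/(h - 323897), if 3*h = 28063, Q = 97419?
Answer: 590151/471814 ≈ 1.2508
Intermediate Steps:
h = 28063/3 (h = (1/3)*28063 = 28063/3 ≈ 9354.3)
g = -490853
(Q + g)/(h - 323897) = (97419 - 490853)/(28063/3 - 323897) = -393434/(-943628/3) = -393434*(-3/943628) = 590151/471814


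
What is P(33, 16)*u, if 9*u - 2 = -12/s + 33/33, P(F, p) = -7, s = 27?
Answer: -161/81 ≈ -1.9877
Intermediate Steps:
u = 23/81 (u = 2/9 + (-12/27 + 33/33)/9 = 2/9 + (-12*1/27 + 33*(1/33))/9 = 2/9 + (-4/9 + 1)/9 = 2/9 + (1/9)*(5/9) = 2/9 + 5/81 = 23/81 ≈ 0.28395)
P(33, 16)*u = -7*23/81 = -161/81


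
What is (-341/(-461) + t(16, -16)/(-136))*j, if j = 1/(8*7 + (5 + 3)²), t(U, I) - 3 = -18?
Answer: 53291/7523520 ≈ 0.0070833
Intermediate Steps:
t(U, I) = -15 (t(U, I) = 3 - 18 = -15)
j = 1/120 (j = 1/(56 + 8²) = 1/(56 + 64) = 1/120 ≈ 0.0083333)
(-341/(-461) + t(16, -16)/(-136))*j = (-341/(-461) - 15/(-136))*(1/120) = (-341*(-1/461) - 15*(-1/136))*(1/120) = (341/461 + 15/136)*(1/120) = (53291/62696)*(1/120) = 53291/7523520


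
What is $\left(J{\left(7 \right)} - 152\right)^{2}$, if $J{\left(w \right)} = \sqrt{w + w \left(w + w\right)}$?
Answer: $\left(152 - \sqrt{105}\right)^{2} \approx 20094.0$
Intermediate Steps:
$J{\left(w \right)} = \sqrt{w + 2 w^{2}}$ ($J{\left(w \right)} = \sqrt{w + w 2 w} = \sqrt{w + 2 w^{2}}$)
$\left(J{\left(7 \right)} - 152\right)^{2} = \left(\sqrt{7 \left(1 + 2 \cdot 7\right)} - 152\right)^{2} = \left(\sqrt{7 \left(1 + 14\right)} - 152\right)^{2} = \left(\sqrt{7 \cdot 15} - 152\right)^{2} = \left(\sqrt{105} - 152\right)^{2} = \left(-152 + \sqrt{105}\right)^{2}$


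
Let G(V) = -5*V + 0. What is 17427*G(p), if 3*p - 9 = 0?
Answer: -261405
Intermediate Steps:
p = 3 (p = 3 + (⅓)*0 = 3 + 0 = 3)
G(V) = -5*V
17427*G(p) = 17427*(-5*3) = 17427*(-15) = -261405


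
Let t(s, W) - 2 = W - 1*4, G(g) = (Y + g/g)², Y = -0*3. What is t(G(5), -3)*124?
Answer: -620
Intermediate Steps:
Y = 0 (Y = -3*0 = 0)
G(g) = 1 (G(g) = (0 + g/g)² = (0 + 1)² = 1² = 1)
t(s, W) = -2 + W (t(s, W) = 2 + (W - 1*4) = 2 + (W - 4) = 2 + (-4 + W) = -2 + W)
t(G(5), -3)*124 = (-2 - 3)*124 = -5*124 = -620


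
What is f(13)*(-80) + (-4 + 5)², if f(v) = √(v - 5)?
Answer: 1 - 160*√2 ≈ -225.27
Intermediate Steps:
f(v) = √(-5 + v)
f(13)*(-80) + (-4 + 5)² = √(-5 + 13)*(-80) + (-4 + 5)² = √8*(-80) + 1² = (2*√2)*(-80) + 1 = -160*√2 + 1 = 1 - 160*√2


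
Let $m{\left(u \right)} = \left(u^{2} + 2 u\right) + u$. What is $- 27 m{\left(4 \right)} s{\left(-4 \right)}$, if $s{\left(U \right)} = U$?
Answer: $3024$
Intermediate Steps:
$m{\left(u \right)} = u^{2} + 3 u$
$- 27 m{\left(4 \right)} s{\left(-4 \right)} = - 27 \cdot 4 \left(3 + 4\right) \left(-4\right) = - 27 \cdot 4 \cdot 7 \left(-4\right) = \left(-27\right) 28 \left(-4\right) = \left(-756\right) \left(-4\right) = 3024$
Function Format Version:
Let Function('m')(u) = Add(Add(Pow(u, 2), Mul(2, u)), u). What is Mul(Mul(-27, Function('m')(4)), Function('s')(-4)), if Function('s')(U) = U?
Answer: 3024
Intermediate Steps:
Function('m')(u) = Add(Pow(u, 2), Mul(3, u))
Mul(Mul(-27, Function('m')(4)), Function('s')(-4)) = Mul(Mul(-27, Mul(4, Add(3, 4))), -4) = Mul(Mul(-27, Mul(4, 7)), -4) = Mul(Mul(-27, 28), -4) = Mul(-756, -4) = 3024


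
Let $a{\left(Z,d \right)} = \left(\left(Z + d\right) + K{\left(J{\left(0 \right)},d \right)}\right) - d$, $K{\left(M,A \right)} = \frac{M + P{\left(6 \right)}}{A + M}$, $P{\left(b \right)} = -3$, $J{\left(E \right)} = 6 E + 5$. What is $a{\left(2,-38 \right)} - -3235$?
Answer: $\frac{106819}{33} \approx 3236.9$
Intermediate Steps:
$J{\left(E \right)} = 5 + 6 E$
$K{\left(M,A \right)} = \frac{-3 + M}{A + M}$ ($K{\left(M,A \right)} = \frac{M - 3}{A + M} = \frac{-3 + M}{A + M}$)
$a{\left(Z,d \right)} = Z + \frac{2}{5 + d}$ ($a{\left(Z,d \right)} = \left(\left(Z + d\right) + \frac{-3 + \left(5 + 6 \cdot 0\right)}{d + \left(5 + 6 \cdot 0\right)}\right) - d = \left(\left(Z + d\right) + \frac{-3 + \left(5 + 0\right)}{d + \left(5 + 0\right)}\right) - d = \left(\left(Z + d\right) + \frac{-3 + 5}{d + 5}\right) - d = \left(\left(Z + d\right) + \frac{1}{5 + d} 2\right) - d = \left(\left(Z + d\right) + \frac{2}{5 + d}\right) - d = \left(Z + d + \frac{2}{5 + d}\right) - d = Z + \frac{2}{5 + d}$)
$a{\left(2,-38 \right)} - -3235 = \frac{2 + 2 \left(5 - 38\right)}{5 - 38} - -3235 = \frac{2 + 2 \left(-33\right)}{-33} + 3235 = - \frac{2 - 66}{33} + 3235 = \left(- \frac{1}{33}\right) \left(-64\right) + 3235 = \frac{64}{33} + 3235 = \frac{106819}{33}$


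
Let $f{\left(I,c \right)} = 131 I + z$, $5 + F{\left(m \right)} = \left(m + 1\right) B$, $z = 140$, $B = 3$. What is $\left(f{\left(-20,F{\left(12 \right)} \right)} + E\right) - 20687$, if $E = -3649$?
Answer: $-26816$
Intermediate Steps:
$F{\left(m \right)} = -2 + 3 m$ ($F{\left(m \right)} = -5 + \left(m + 1\right) 3 = -5 + \left(1 + m\right) 3 = -5 + \left(3 + 3 m\right) = -2 + 3 m$)
$f{\left(I,c \right)} = 140 + 131 I$ ($f{\left(I,c \right)} = 131 I + 140 = 140 + 131 I$)
$\left(f{\left(-20,F{\left(12 \right)} \right)} + E\right) - 20687 = \left(\left(140 + 131 \left(-20\right)\right) - 3649\right) - 20687 = \left(\left(140 - 2620\right) - 3649\right) - 20687 = \left(-2480 - 3649\right) - 20687 = -6129 - 20687 = -26816$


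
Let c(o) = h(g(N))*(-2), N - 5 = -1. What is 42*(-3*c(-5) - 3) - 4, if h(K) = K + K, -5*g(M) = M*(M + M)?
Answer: -16778/5 ≈ -3355.6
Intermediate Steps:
N = 4 (N = 5 - 1 = 4)
g(M) = -2*M**2/5 (g(M) = -M*(M + M)/5 = -M*2*M/5 = -2*M**2/5)
h(K) = 2*K
c(o) = 128/5 (c(o) = (2*(-2/5*4**2))*(-2) = (2*(-2/5*16))*(-2) = (2*(-32/5))*(-2) = -64/5*(-2) = 128/5)
42*(-3*c(-5) - 3) - 4 = 42*(-3*128/5 - 3) - 4 = 42*(-384/5 - 3) - 4 = 42*(-399/5) - 4 = -16758/5 - 4 = -16778/5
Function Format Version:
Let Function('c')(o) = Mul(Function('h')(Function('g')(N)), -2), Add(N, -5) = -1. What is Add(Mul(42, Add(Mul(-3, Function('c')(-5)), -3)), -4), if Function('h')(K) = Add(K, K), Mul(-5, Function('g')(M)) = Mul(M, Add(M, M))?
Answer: Rational(-16778, 5) ≈ -3355.6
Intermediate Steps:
N = 4 (N = Add(5, -1) = 4)
Function('g')(M) = Mul(Rational(-2, 5), Pow(M, 2)) (Function('g')(M) = Mul(Rational(-1, 5), Mul(M, Add(M, M))) = Mul(Rational(-1, 5), Mul(M, Mul(2, M))) = Mul(Rational(-1, 5), Mul(2, Pow(M, 2))) = Mul(Rational(-2, 5), Pow(M, 2)))
Function('h')(K) = Mul(2, K)
Function('c')(o) = Rational(128, 5) (Function('c')(o) = Mul(Mul(2, Mul(Rational(-2, 5), Pow(4, 2))), -2) = Mul(Mul(2, Mul(Rational(-2, 5), 16)), -2) = Mul(Mul(2, Rational(-32, 5)), -2) = Mul(Rational(-64, 5), -2) = Rational(128, 5))
Add(Mul(42, Add(Mul(-3, Function('c')(-5)), -3)), -4) = Add(Mul(42, Add(Mul(-3, Rational(128, 5)), -3)), -4) = Add(Mul(42, Add(Rational(-384, 5), -3)), -4) = Add(Mul(42, Rational(-399, 5)), -4) = Add(Rational(-16758, 5), -4) = Rational(-16778, 5)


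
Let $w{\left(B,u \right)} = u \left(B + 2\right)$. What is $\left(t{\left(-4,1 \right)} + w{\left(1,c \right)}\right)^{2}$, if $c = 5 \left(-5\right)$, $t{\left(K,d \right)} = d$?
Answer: $5476$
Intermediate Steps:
$c = -25$
$w{\left(B,u \right)} = u \left(2 + B\right)$
$\left(t{\left(-4,1 \right)} + w{\left(1,c \right)}\right)^{2} = \left(1 - 25 \left(2 + 1\right)\right)^{2} = \left(1 - 75\right)^{2} = \left(-74\right)^{2} = 5476$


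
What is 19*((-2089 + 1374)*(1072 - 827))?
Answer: -3328325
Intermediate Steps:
19*((-2089 + 1374)*(1072 - 827)) = 19*(-715*245) = 19*(-175175) = -3328325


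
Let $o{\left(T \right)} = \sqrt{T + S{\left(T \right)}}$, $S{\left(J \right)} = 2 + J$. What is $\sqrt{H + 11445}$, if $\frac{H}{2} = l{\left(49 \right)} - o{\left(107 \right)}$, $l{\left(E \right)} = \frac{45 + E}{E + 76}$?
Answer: $\frac{\sqrt{7154065 - 7500 \sqrt{6}}}{25} \approx 106.85$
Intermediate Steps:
$l{\left(E \right)} = \frac{45 + E}{76 + E}$
$o{\left(T \right)} = \sqrt{2 + 2 T}$ ($o{\left(T \right)} = \sqrt{T + \left(2 + T\right)} = \sqrt{2 + 2 T}$)
$H = \frac{188}{125} - 12 \sqrt{6}$ ($H = 2 \left(\frac{45 + 49}{76 + 49} - \sqrt{2 + 2 \cdot 107}\right) = 2 \left(\frac{1}{125} \cdot 94 - \sqrt{2 + 214}\right) = 2 \left(\frac{1}{125} \cdot 94 - \sqrt{216}\right) = 2 \left(\frac{94}{125} - 6 \sqrt{6}\right) = \frac{188}{125} - 12 \sqrt{6} \approx -27.89$)
$\sqrt{H + 11445} = \sqrt{\left(\frac{188}{125} - 12 \sqrt{6}\right) + 11445} = \sqrt{\frac{1430813}{125} - 12 \sqrt{6}}$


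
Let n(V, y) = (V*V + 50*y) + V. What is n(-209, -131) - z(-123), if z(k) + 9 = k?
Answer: 37054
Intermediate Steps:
n(V, y) = V + V² + 50*y (n(V, y) = (V² + 50*y) + V = V + V² + 50*y)
z(k) = -9 + k
n(-209, -131) - z(-123) = (-209 + (-209)² + 50*(-131)) - (-9 - 123) = (-209 + 43681 - 6550) - 1*(-132) = 36922 + 132 = 37054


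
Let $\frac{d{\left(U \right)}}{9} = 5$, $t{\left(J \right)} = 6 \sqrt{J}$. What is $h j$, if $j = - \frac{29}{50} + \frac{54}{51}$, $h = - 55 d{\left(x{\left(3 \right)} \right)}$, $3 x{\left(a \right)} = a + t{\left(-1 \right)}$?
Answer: $- \frac{40293}{34} \approx -1185.1$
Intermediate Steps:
$x{\left(a \right)} = 2 i + \frac{a}{3}$ ($x{\left(a \right)} = \frac{a + 6 \sqrt{-1}}{3} = \frac{a + 6 i}{3} = 2 i + \frac{a}{3}$)
$d{\left(U \right)} = 45$ ($d{\left(U \right)} = 9 \cdot 5 = 45$)
$h = -2475$ ($h = \left(-55\right) 45 = -2475$)
$j = \frac{407}{850}$ ($j = \left(-29\right) \frac{1}{50} + 54 \cdot \frac{1}{51} = - \frac{29}{50} + \frac{18}{17} = \frac{407}{850} \approx 0.47882$)
$h j = \left(-2475\right) \frac{407}{850} = - \frac{40293}{34}$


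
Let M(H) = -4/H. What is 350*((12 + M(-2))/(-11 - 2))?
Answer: -4900/13 ≈ -376.92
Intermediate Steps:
350*((12 + M(-2))/(-11 - 2)) = 350*((12 - 4/(-2))/(-11 - 2)) = 350*((12 - 4*(-½))/(-13)) = 350*((12 + 2)*(-1/13)) = 350*(14*(-1/13)) = 350*(-14/13) = -4900/13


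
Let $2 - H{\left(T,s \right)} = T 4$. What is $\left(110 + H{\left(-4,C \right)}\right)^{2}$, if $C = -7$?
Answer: $16384$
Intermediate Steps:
$H{\left(T,s \right)} = 2 - 4 T$ ($H{\left(T,s \right)} = 2 - T 4 = 2 - 4 T$)
$\left(110 + H{\left(-4,C \right)}\right)^{2} = \left(110 + \left(2 - -16\right)\right)^{2} = \left(110 + \left(2 + 16\right)\right)^{2} = \left(110 + 18\right)^{2} = 128^{2} = 16384$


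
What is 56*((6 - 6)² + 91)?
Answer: 5096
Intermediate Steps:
56*((6 - 6)² + 91) = 56*(0² + 91) = 56*(0 + 91) = 56*91 = 5096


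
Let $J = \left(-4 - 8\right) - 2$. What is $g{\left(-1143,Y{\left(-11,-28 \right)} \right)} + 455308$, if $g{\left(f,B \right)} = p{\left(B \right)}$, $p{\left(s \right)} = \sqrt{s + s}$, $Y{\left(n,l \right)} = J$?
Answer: $455308 + 2 i \sqrt{7} \approx 4.5531 \cdot 10^{5} + 5.2915 i$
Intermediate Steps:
$J = -14$ ($J = -12 - 2 = -14$)
$Y{\left(n,l \right)} = -14$
$p{\left(s \right)} = \sqrt{2} \sqrt{s}$ ($p{\left(s \right)} = \sqrt{2 s} = \sqrt{2} \sqrt{s}$)
$g{\left(f,B \right)} = \sqrt{2} \sqrt{B}$
$g{\left(-1143,Y{\left(-11,-28 \right)} \right)} + 455308 = \sqrt{2} \sqrt{-14} + 455308 = \sqrt{2} i \sqrt{14} + 455308 = 2 i \sqrt{7} + 455308 = 455308 + 2 i \sqrt{7}$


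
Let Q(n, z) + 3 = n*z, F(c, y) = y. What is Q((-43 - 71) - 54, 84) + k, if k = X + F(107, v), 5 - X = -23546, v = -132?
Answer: 9304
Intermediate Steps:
X = 23551 (X = 5 - 1*(-23546) = 5 + 23546 = 23551)
Q(n, z) = -3 + n*z
k = 23419 (k = 23551 - 132 = 23419)
Q((-43 - 71) - 54, 84) + k = (-3 + ((-43 - 71) - 54)*84) + 23419 = (-3 + (-114 - 54)*84) + 23419 = (-3 - 168*84) + 23419 = (-3 - 14112) + 23419 = -14115 + 23419 = 9304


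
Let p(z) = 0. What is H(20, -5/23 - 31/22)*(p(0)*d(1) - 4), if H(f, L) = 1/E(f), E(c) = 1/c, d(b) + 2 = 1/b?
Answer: -80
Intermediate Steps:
d(b) = -2 + 1/b
H(f, L) = f (H(f, L) = 1/(1/f) = f)
H(20, -5/23 - 31/22)*(p(0)*d(1) - 4) = 20*(0*(-2 + 1/1) - 4) = 20*(0*(-2 + 1) - 4) = 20*(0*(-1) - 4) = 20*(0 - 4) = 20*(-4) = -80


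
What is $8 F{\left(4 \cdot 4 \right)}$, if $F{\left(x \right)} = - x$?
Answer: $-128$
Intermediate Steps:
$8 F{\left(4 \cdot 4 \right)} = 8 \left(- 4 \cdot 4\right) = 8 \left(\left(-1\right) 16\right) = 8 \left(-16\right) = -128$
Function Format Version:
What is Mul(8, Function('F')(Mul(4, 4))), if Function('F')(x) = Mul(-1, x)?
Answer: -128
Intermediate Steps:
Mul(8, Function('F')(Mul(4, 4))) = Mul(8, Mul(-1, Mul(4, 4))) = Mul(8, Mul(-1, 16)) = Mul(8, -16) = -128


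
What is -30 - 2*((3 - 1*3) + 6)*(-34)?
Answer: 378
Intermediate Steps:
-30 - 2*((3 - 1*3) + 6)*(-34) = -30 - 2*((3 - 3) + 6)*(-34) = -30 - 2*(0 + 6)*(-34) = -30 - 2*6*(-34) = -30 - 12*(-34) = -30 + 408 = 378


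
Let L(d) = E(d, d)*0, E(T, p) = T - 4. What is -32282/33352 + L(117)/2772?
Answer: -16141/16676 ≈ -0.96792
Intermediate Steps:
E(T, p) = -4 + T
L(d) = 0 (L(d) = (-4 + d)*0 = 0)
-32282/33352 + L(117)/2772 = -32282/33352 + 0/2772 = -32282*1/33352 + 0*(1/2772) = -16141/16676 + 0 = -16141/16676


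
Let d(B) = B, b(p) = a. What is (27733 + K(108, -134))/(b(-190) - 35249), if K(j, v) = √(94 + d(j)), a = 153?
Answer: -27733/35096 - √202/35096 ≈ -0.79061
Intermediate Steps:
b(p) = 153
K(j, v) = √(94 + j)
(27733 + K(108, -134))/(b(-190) - 35249) = (27733 + √(94 + 108))/(153 - 35249) = (27733 + √202)/(-35096) = (27733 + √202)*(-1/35096) = -27733/35096 - √202/35096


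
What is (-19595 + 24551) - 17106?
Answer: -12150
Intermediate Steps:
(-19595 + 24551) - 17106 = 4956 - 17106 = -12150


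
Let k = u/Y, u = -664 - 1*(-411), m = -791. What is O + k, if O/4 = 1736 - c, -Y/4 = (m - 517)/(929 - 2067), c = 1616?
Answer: 1399637/2616 ≈ 535.03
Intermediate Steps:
u = -253 (u = -664 + 411 = -253)
Y = -2616/569 (Y = -4*(-791 - 517)/(929 - 2067) = -(-5232)/(-1138) = -(-5232)*(-1)/1138 = -4*654/569 = -2616/569 ≈ -4.5975)
O = 480 (O = 4*(1736 - 1*1616) = 4*(1736 - 1616) = 4*120 = 480)
k = 143957/2616 (k = -253/(-2616/569) = -253*(-569/2616) = 143957/2616 ≈ 55.029)
O + k = 480 + 143957/2616 = 1399637/2616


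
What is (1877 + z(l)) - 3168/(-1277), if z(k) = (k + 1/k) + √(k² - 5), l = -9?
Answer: 21496159/11493 + 2*√19 ≈ 1879.1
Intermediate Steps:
z(k) = k + 1/k + √(-5 + k²) (z(k) = (k + 1/k) + √(-5 + k²) = k + 1/k + √(-5 + k²))
(1877 + z(l)) - 3168/(-1277) = (1877 + (-9 + 1/(-9) + √(-5 + (-9)²))) - 3168/(-1277) = (1877 + (-9 - ⅑ + √(-5 + 81))) - 3168*(-1/1277) = (1877 + (-9 - ⅑ + √76)) + 3168/1277 = (1877 + (-9 - ⅑ + 2*√19)) + 3168/1277 = (1877 + (-82/9 + 2*√19)) + 3168/1277 = (16811/9 + 2*√19) + 3168/1277 = 21496159/11493 + 2*√19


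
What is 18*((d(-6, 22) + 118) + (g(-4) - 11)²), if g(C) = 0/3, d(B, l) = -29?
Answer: 3780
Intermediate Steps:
g(C) = 0 (g(C) = 0*(⅓) = 0)
18*((d(-6, 22) + 118) + (g(-4) - 11)²) = 18*((-29 + 118) + (0 - 11)²) = 18*(89 + (-11)²) = 18*(89 + 121) = 18*210 = 3780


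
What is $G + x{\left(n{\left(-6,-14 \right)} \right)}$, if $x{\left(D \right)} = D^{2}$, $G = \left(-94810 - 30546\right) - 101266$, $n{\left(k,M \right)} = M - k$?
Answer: $-226558$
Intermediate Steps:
$G = -226622$ ($G = \left(-94810 - 30546\right) - 101266 = -125356 - 101266 = -226622$)
$G + x{\left(n{\left(-6,-14 \right)} \right)} = -226622 + \left(-14 - -6\right)^{2} = -226622 + \left(-14 + 6\right)^{2} = -226622 + \left(-8\right)^{2} = -226622 + 64 = -226558$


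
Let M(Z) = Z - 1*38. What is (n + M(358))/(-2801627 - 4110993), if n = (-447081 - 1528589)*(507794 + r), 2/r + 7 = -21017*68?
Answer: 6517200068808042/44905730623 ≈ 1.4513e+5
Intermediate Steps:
M(Z) = -38 + Z (M(Z) = Z - 38 = -38 + Z)
r = -2/1429163 (r = 2/(-7 - 21017*68) = 2/(-7 - 1429156) = 2/(-1429163) = 2*(-1/1429163) = -2/1429163 ≈ -1.3994e-6)
n = -1433784015595101400/1429163 (n = (-447081 - 1528589)*(507794 - 2/1429163) = -1975670*725720396420/1429163 = -1433784015595101400/1429163 ≈ -1.0032e+12)
(n + M(358))/(-2801627 - 4110993) = (-1433784015595101400/1429163 + (-38 + 358))/(-2801627 - 4110993) = (-1433784015595101400/1429163 + 320)/(-6912620) = -1433784015137769240/1429163*(-1/6912620) = 6517200068808042/44905730623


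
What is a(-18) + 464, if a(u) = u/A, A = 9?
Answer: 462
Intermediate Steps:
a(u) = u/9
a(-18) + 464 = (⅑)*(-18) + 464 = -2 + 464 = 462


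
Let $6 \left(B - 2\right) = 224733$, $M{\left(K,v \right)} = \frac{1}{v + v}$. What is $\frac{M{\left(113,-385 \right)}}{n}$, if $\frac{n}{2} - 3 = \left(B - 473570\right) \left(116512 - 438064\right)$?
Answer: $- \frac{1}{215958583768620} \approx -4.6305 \cdot 10^{-15}$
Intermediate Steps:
$M{\left(K,v \right)} = \frac{1}{2 v}$
$B = \frac{74915}{2}$ ($B = 2 + \frac{1}{6} \cdot 224733 = 2 + \frac{74911}{2} = \frac{74915}{2} \approx 37458.0$)
$n = 280465693206$ ($n = 6 + 2 \left(\frac{74915}{2} - 473570\right) \left(116512 - 438064\right) = 6 + 2 \left(\left(- \frac{872225}{2}\right) \left(-321552\right)\right) = 6 + 2 \cdot 140232846600 = 6 + 280465693200 = 280465693206$)
$\frac{M{\left(113,-385 \right)}}{n} = \frac{\frac{1}{2} \frac{1}{-385}}{280465693206} = \frac{1}{2} \left(- \frac{1}{385}\right) \frac{1}{280465693206} = \left(- \frac{1}{770}\right) \frac{1}{280465693206} = - \frac{1}{215958583768620}$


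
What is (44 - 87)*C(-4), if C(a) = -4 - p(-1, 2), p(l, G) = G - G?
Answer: 172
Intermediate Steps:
p(l, G) = 0
C(a) = -4 (C(a) = -4 - 1*0 = -4 + 0 = -4)
(44 - 87)*C(-4) = (44 - 87)*(-4) = -43*(-4) = 172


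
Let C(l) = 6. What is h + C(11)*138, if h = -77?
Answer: 751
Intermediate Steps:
h + C(11)*138 = -77 + 6*138 = -77 + 828 = 751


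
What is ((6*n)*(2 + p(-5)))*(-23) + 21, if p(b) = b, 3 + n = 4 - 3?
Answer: -807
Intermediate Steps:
n = -2 (n = -3 + (4 - 3) = -3 + 1 = -2)
((6*n)*(2 + p(-5)))*(-23) + 21 = ((6*(-2))*(2 - 5))*(-23) + 21 = -12*(-3)*(-23) + 21 = 36*(-23) + 21 = -828 + 21 = -807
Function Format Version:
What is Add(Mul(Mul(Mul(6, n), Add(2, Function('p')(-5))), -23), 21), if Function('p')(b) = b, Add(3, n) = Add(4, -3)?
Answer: -807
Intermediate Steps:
n = -2 (n = Add(-3, Add(4, -3)) = Add(-3, 1) = -2)
Add(Mul(Mul(Mul(6, n), Add(2, Function('p')(-5))), -23), 21) = Add(Mul(Mul(Mul(6, -2), Add(2, -5)), -23), 21) = Add(Mul(Mul(-12, -3), -23), 21) = Add(Mul(36, -23), 21) = Add(-828, 21) = -807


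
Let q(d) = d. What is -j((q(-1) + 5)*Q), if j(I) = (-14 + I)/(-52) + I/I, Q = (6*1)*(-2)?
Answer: -57/26 ≈ -2.1923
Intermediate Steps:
Q = -12 (Q = 6*(-2) = -12)
j(I) = 33/26 - I/52 (j(I) = (-14 + I)*(-1/52) + 1 = (7/26 - I/52) + 1 = 33/26 - I/52)
-j((q(-1) + 5)*Q) = -(33/26 - (-1 + 5)*(-12)/52) = -(33/26 - (-12)/13) = -(33/26 - 1/52*(-48)) = -(33/26 + 12/13) = -1*57/26 = -57/26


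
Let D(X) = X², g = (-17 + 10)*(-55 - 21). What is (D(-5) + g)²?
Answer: 310249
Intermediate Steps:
g = 532 (g = -7*(-76) = 532)
(D(-5) + g)² = ((-5)² + 532)² = (25 + 532)² = 557² = 310249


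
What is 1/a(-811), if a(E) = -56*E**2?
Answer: -1/36832376 ≈ -2.7150e-8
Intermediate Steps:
1/a(-811) = 1/(-56*(-811)**2) = 1/(-56*657721) = 1/(-36832376) = -1/36832376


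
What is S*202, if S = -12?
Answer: -2424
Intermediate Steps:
S*202 = -12*202 = -2424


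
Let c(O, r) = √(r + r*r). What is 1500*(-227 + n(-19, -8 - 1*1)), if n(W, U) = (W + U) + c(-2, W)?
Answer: -382500 + 4500*√38 ≈ -3.5476e+5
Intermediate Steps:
c(O, r) = √(r + r²)
n(W, U) = U + W + √(W*(1 + W)) (n(W, U) = (W + U) + √(W*(1 + W)) = (U + W) + √(W*(1 + W)) = U + W + √(W*(1 + W)))
1500*(-227 + n(-19, -8 - 1*1)) = 1500*(-227 + ((-8 - 1*1) - 19 + √(-19*(1 - 19)))) = 1500*(-227 + ((-8 - 1) - 19 + √(-19*(-18)))) = 1500*(-227 + (-9 - 19 + √342)) = 1500*(-227 + (-9 - 19 + 3*√38)) = 1500*(-227 + (-28 + 3*√38)) = 1500*(-255 + 3*√38) = -382500 + 4500*√38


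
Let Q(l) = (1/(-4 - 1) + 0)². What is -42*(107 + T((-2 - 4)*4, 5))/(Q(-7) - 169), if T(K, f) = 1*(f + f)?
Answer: 20475/704 ≈ 29.084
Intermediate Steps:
T(K, f) = 2*f (T(K, f) = 1*(2*f) = 2*f)
Q(l) = 1/25 (Q(l) = (1/(-5) + 0)² = (-⅕ + 0)² = (-⅕)² = 1/25)
-42*(107 + T((-2 - 4)*4, 5))/(Q(-7) - 169) = -42*(107 + 2*5)/(1/25 - 169) = -42*(107 + 10)/(-4224/25) = -4914*(-25)/4224 = -42*(-975/1408) = 20475/704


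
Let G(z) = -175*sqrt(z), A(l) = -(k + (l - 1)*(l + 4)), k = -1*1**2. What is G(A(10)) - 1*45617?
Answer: -45617 - 875*I*sqrt(5) ≈ -45617.0 - 1956.6*I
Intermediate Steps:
k = -1 (k = -1*1 = -1)
A(l) = 1 - (-1 + l)*(4 + l) (A(l) = -(-1 + (l - 1)*(l + 4)) = -(-1 + (-1 + l)*(4 + l)) = 1 - (-1 + l)*(4 + l))
G(A(10)) - 1*45617 = -175*sqrt(5 - 1*10**2 - 3*10) - 1*45617 = -175*sqrt(5 - 1*100 - 30) - 45617 = -175*sqrt(5 - 100 - 30) - 45617 = -875*I*sqrt(5) - 45617 = -45617 - 875*I*sqrt(5)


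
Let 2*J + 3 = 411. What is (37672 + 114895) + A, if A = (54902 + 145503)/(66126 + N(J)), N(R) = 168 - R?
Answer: 2016670687/13218 ≈ 1.5257e+5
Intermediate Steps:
J = 204 (J = -3/2 + (½)*411 = -3/2 + 411/2 = 204)
A = 40081/13218 (A = (54902 + 145503)/(66126 + (168 - 1*204)) = 200405/(66126 + (168 - 204)) = 200405/(66126 - 36) = 200405/66090 = 200405*(1/66090) = 40081/13218 ≈ 3.0323)
(37672 + 114895) + A = (37672 + 114895) + 40081/13218 = 152567 + 40081/13218 = 2016670687/13218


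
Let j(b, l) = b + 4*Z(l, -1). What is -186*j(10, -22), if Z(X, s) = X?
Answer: 14508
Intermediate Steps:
j(b, l) = b + 4*l
-186*j(10, -22) = -186*(10 + 4*(-22)) = -186*(10 - 88) = -186*(-78) = 14508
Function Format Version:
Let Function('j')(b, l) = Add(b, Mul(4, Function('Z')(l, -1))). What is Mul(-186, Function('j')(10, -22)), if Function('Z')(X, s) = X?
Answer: 14508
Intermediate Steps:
Function('j')(b, l) = Add(b, Mul(4, l))
Mul(-186, Function('j')(10, -22)) = Mul(-186, Add(10, Mul(4, -22))) = Mul(-186, Add(10, -88)) = Mul(-186, -78) = 14508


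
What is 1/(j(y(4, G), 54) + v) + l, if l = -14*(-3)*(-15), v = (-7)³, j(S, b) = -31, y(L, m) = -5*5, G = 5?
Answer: -235621/374 ≈ -630.00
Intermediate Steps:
y(L, m) = -25
v = -343
l = -630 (l = 42*(-15) = -630)
1/(j(y(4, G), 54) + v) + l = 1/(-31 - 343) - 630 = 1/(-374) - 630 = -1/374 - 630 = -235621/374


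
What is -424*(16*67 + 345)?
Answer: -600808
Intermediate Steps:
-424*(16*67 + 345) = -424*(1072 + 345) = -424*1417 = -600808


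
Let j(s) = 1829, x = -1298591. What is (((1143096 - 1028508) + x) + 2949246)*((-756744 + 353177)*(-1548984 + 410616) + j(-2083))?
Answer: 810966333341822855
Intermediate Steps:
(((1143096 - 1028508) + x) + 2949246)*((-756744 + 353177)*(-1548984 + 410616) + j(-2083)) = (((1143096 - 1028508) - 1298591) + 2949246)*((-756744 + 353177)*(-1548984 + 410616) + 1829) = ((114588 - 1298591) + 2949246)*(-403567*(-1138368) + 1829) = (-1184003 + 2949246)*(459407758656 + 1829) = 1765243*459407760485 = 810966333341822855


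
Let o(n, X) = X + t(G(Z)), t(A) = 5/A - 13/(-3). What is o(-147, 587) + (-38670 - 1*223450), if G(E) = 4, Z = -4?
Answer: -3138329/12 ≈ -2.6153e+5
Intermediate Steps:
t(A) = 13/3 + 5/A (t(A) = 5/A - 13*(-⅓) = 5/A + 13/3 = 13/3 + 5/A)
o(n, X) = 67/12 + X (o(n, X) = X + (13/3 + 5/4) = X + 67/12 = 67/12 + X)
o(-147, 587) + (-38670 - 1*223450) = (67/12 + 587) + (-38670 - 1*223450) = 7111/12 + (-38670 - 223450) = 7111/12 - 262120 = -3138329/12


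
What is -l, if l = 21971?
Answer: -21971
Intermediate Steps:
-l = -1*21971 = -21971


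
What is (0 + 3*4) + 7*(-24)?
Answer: -156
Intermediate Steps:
(0 + 3*4) + 7*(-24) = (0 + 12) - 168 = 12 - 168 = -156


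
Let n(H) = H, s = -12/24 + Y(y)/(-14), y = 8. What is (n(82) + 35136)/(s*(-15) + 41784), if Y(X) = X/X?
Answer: 123263/146274 ≈ 0.84269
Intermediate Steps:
Y(X) = 1
s = -4/7 (s = -12/24 + 1/(-14) = -12*1/24 + 1*(-1/14) = -½ - 1/14 = -4/7 ≈ -0.57143)
(n(82) + 35136)/(s*(-15) + 41784) = (82 + 35136)/(-4/7*(-15) + 41784) = 35218/(60/7 + 41784) = 35218/(292548/7) = 35218*(7/292548) = 123263/146274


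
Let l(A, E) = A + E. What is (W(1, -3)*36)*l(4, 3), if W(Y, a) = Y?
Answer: 252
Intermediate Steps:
(W(1, -3)*36)*l(4, 3) = (1*36)*(4 + 3) = 36*7 = 252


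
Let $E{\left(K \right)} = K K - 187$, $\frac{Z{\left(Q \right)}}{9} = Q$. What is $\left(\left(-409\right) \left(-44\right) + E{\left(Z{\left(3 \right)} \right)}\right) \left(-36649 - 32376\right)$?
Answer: $-1279585450$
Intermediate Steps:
$Z{\left(Q \right)} = 9 Q$
$E{\left(K \right)} = -187 + K^{2}$ ($E{\left(K \right)} = K^{2} - 187 = -187 + K^{2}$)
$\left(\left(-409\right) \left(-44\right) + E{\left(Z{\left(3 \right)} \right)}\right) \left(-36649 - 32376\right) = \left(\left(-409\right) \left(-44\right) - \left(187 - \left(9 \cdot 3\right)^{2}\right)\right) \left(-36649 - 32376\right) = \left(17996 - \left(187 - 27^{2}\right)\right) \left(-69025\right) = \left(17996 + \left(-187 + 729\right)\right) \left(-69025\right) = \left(17996 + 542\right) \left(-69025\right) = 18538 \left(-69025\right) = -1279585450$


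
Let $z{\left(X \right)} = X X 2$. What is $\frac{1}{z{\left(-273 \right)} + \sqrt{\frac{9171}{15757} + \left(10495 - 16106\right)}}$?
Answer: $\frac{1174353453}{175046821198952} - \frac{i \sqrt{348242920123}}{175046821198952} \approx 6.7088 \cdot 10^{-6} - 3.3712 \cdot 10^{-9} i$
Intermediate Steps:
$z{\left(X \right)} = 2 X^{2}$ ($z{\left(X \right)} = X^{2} \cdot 2 = 2 X^{2}$)
$\frac{1}{z{\left(-273 \right)} + \sqrt{\frac{9171}{15757} + \left(10495 - 16106\right)}} = \frac{1}{2 \left(-273\right)^{2} + \sqrt{\frac{9171}{15757} + \left(10495 - 16106\right)}} = \frac{1}{2 \cdot 74529 + \sqrt{9171 \cdot \frac{1}{15757} - 5611}} = \frac{1}{149058 + \sqrt{\frac{9171}{15757} - 5611}} = \frac{1}{149058 + \sqrt{- \frac{88403356}{15757}}} = \frac{1}{149058 + \frac{2 i \sqrt{348242920123}}{15757}}$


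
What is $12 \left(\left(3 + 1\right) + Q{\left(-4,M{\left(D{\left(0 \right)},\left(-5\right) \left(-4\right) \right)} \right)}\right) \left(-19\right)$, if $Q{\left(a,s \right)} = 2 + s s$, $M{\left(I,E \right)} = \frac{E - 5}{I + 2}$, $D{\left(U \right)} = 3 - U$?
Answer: $-3420$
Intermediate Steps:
$M{\left(I,E \right)} = \frac{-5 + E}{2 + I}$
$Q{\left(a,s \right)} = 2 + s^{2}$
$12 \left(\left(3 + 1\right) + Q{\left(-4,M{\left(D{\left(0 \right)},\left(-5\right) \left(-4\right) \right)} \right)}\right) \left(-19\right) = 12 \left(\left(3 + 1\right) + \left(2 + \left(\frac{-5 - -20}{2 + \left(3 - 0\right)}\right)^{2}\right)\right) \left(-19\right) = 12 \left(4 + \left(2 + \left(\frac{-5 + 20}{2 + \left(3 + 0\right)}\right)^{2}\right)\right) \left(-19\right) = 12 \left(4 + \left(2 + \left(\frac{1}{2 + 3} \cdot 15\right)^{2}\right)\right) \left(-19\right) = 12 \left(4 + \left(2 + \left(\frac{1}{5} \cdot 15\right)^{2}\right)\right) \left(-19\right) = 12 \left(4 + \left(2 + 3^{2}\right)\right) \left(-19\right) = 12 \left(4 + \left(2 + 9\right)\right) \left(-19\right) = 12 \left(4 + 11\right) \left(-19\right) = 12 \cdot 15 \left(-19\right) = 180 \left(-19\right) = -3420$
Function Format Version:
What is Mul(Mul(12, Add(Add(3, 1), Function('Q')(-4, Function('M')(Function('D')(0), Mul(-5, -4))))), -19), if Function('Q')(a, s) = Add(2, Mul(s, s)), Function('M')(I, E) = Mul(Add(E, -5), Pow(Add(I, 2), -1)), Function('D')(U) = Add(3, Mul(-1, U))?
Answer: -3420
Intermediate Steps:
Function('M')(I, E) = Mul(Pow(Add(2, I), -1), Add(-5, E)) (Function('M')(I, E) = Mul(Add(-5, E), Pow(Add(2, I), -1)) = Mul(Pow(Add(2, I), -1), Add(-5, E)))
Function('Q')(a, s) = Add(2, Pow(s, 2))
Mul(Mul(12, Add(Add(3, 1), Function('Q')(-4, Function('M')(Function('D')(0), Mul(-5, -4))))), -19) = Mul(Mul(12, Add(Add(3, 1), Add(2, Pow(Mul(Pow(Add(2, Add(3, Mul(-1, 0))), -1), Add(-5, Mul(-5, -4))), 2)))), -19) = Mul(Mul(12, Add(4, Add(2, Pow(Mul(Pow(Add(2, Add(3, 0)), -1), Add(-5, 20)), 2)))), -19) = Mul(Mul(12, Add(4, Add(2, Pow(Mul(Pow(Add(2, 3), -1), 15), 2)))), -19) = Mul(Mul(12, Add(4, Add(2, Pow(Mul(Pow(5, -1), 15), 2)))), -19) = Mul(Mul(12, Add(4, Add(2, Pow(Mul(Rational(1, 5), 15), 2)))), -19) = Mul(Mul(12, Add(4, Add(2, Pow(3, 2)))), -19) = Mul(Mul(12, Add(4, Add(2, 9))), -19) = Mul(Mul(12, Add(4, 11)), -19) = Mul(Mul(12, 15), -19) = Mul(180, -19) = -3420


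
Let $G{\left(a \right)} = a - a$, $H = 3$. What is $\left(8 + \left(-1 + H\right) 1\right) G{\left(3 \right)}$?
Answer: $0$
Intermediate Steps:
$G{\left(a \right)} = 0$
$\left(8 + \left(-1 + H\right) 1\right) G{\left(3 \right)} = \left(8 + \left(-1 + 3\right) 1\right) 0 = \left(8 + 2 \cdot 1\right) 0 = \left(8 + 2\right) 0 = 10 \cdot 0 = 0$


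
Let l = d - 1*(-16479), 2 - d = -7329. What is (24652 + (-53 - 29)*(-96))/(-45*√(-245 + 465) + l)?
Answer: 19359911/14161765 + 73179*√55/14161765 ≈ 1.4054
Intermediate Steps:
d = 7331 (d = 2 - 1*(-7329) = 2 + 7329 = 7331)
l = 23810 (l = 7331 - 1*(-16479) = 7331 + 16479 = 23810)
(24652 + (-53 - 29)*(-96))/(-45*√(-245 + 465) + l) = (24652 + (-53 - 29)*(-96))/(-45*√(-245 + 465) + 23810) = (24652 - 82*(-96))/(-90*√55 + 23810) = (24652 + 7872)/(-90*√55 + 23810) = 32524/(-90*√55 + 23810) = 32524/(23810 - 90*√55)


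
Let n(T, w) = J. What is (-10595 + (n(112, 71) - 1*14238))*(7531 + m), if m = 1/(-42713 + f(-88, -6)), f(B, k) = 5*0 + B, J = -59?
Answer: -8023546142360/42801 ≈ -1.8746e+8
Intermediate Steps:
n(T, w) = -59
f(B, k) = B (f(B, k) = 0 + B = B)
m = -1/42801 (m = 1/(-42713 - 88) = 1/(-42801) = -1/42801 ≈ -2.3364e-5)
(-10595 + (n(112, 71) - 1*14238))*(7531 + m) = (-10595 + (-59 - 1*14238))*(7531 - 1/42801) = (-10595 + (-59 - 14238))*(322334330/42801) = (-10595 - 14297)*(322334330/42801) = -24892*322334330/42801 = -8023546142360/42801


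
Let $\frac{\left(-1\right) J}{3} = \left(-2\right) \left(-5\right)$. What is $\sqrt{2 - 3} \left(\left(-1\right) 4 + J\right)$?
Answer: $- 34 i \approx - 34.0 i$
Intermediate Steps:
$J = -30$ ($J = - 3 \left(\left(-2\right) \left(-5\right)\right) = \left(-3\right) 10 = -30$)
$\sqrt{2 - 3} \left(\left(-1\right) 4 + J\right) = \sqrt{2 - 3} \left(\left(-1\right) 4 - 30\right) = \sqrt{-1} \left(-4 - 30\right) = i \left(-34\right) = - 34 i$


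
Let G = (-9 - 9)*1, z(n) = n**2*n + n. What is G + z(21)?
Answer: 9264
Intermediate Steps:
z(n) = n + n**3 (z(n) = n**3 + n = n + n**3)
G = -18 (G = -18*1 = -18)
G + z(21) = -18 + (21 + 21**3) = -18 + (21 + 9261) = -18 + 9282 = 9264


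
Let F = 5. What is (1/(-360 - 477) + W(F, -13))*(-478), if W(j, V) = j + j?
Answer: -4000382/837 ≈ -4779.4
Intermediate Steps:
W(j, V) = 2*j
(1/(-360 - 477) + W(F, -13))*(-478) = (1/(-360 - 477) + 2*5)*(-478) = (1/(-837) + 10)*(-478) = (-1/837 + 10)*(-478) = (8369/837)*(-478) = -4000382/837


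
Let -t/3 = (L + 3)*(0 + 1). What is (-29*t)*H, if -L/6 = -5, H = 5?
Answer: 14355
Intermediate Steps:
L = 30 (L = -6*(-5) = 30)
t = -99 (t = -3*(30 + 3)*(0 + 1) = -99 ≈ -99.000)
(-29*t)*H = -29*(-99)*5 = 2871*5 = 14355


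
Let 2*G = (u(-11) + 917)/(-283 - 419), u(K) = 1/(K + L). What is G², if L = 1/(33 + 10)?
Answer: 187299393961/439155385344 ≈ 0.42650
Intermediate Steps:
L = 1/43 ≈ 0.023256
u(K) = 1/(1/43 + K) (u(K) = 1/(K + 1/43) = 1/(1/43 + K))
G = -432781/662688 (G = ((43/(1 + 43*(-11)) + 917)/(-283 - 419))/2 = ((43/(1 - 473) + 917)/(-702))/2 = ((43/(-472) + 917)*(-1/702))/2 = ((43*(-1/472) + 917)*(-1/702))/2 = ((-43/472 + 917)*(-1/702))/2 = ((432781/472)*(-1/702))/2 = (½)*(-432781/331344) = -432781/662688 ≈ -0.65307)
G² = (-432781/662688)² = 187299393961/439155385344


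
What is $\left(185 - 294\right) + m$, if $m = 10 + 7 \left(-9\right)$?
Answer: $-162$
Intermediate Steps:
$m = -53$ ($m = 10 - 63 = -53$)
$\left(185 - 294\right) + m = \left(185 - 294\right) - 53 = -109 - 53 = -162$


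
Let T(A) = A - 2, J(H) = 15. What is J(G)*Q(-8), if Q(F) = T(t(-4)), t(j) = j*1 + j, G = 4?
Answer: -150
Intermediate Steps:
t(j) = 2*j (t(j) = j + j = 2*j)
T(A) = -2 + A
Q(F) = -10 (Q(F) = -2 + 2*(-4) = -2 - 8 = -10)
J(G)*Q(-8) = 15*(-10) = -150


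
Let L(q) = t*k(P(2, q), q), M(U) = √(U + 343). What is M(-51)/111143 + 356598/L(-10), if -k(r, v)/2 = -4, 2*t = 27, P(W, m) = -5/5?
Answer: 19811/6 + 2*√73/111143 ≈ 3301.8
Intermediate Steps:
P(W, m) = -1 (P(W, m) = -5*⅕ = -1)
t = 27/2 (t = (½)*27 = 27/2 ≈ 13.500)
k(r, v) = 8 (k(r, v) = -2*(-4) = 8)
M(U) = √(343 + U)
L(q) = 108 (L(q) = (27/2)*8 = 108)
M(-51)/111143 + 356598/L(-10) = √(343 - 51)/111143 + 356598/108 = √292*(1/111143) + 356598*(1/108) = (2*√73)*(1/111143) + 19811/6 = 2*√73/111143 + 19811/6 = 19811/6 + 2*√73/111143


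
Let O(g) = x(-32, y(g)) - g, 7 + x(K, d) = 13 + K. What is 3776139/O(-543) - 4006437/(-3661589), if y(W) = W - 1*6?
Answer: 13828740352800/1893041513 ≈ 7305.0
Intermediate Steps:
y(W) = -6 + W (y(W) = W - 6 = -6 + W)
x(K, d) = 6 + K (x(K, d) = -7 + (13 + K) = 6 + K)
O(g) = -26 - g (O(g) = (6 - 32) - g = -26 - g)
3776139/O(-543) - 4006437/(-3661589) = 3776139/(-26 - 1*(-543)) - 4006437/(-3661589) = 3776139/(-26 + 543) - 4006437*(-1/3661589) = 3776139/517 + 4006437/3661589 = 13828740352800/1893041513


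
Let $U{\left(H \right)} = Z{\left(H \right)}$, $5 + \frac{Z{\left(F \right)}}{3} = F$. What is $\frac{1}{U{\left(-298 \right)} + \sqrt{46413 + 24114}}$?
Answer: $- \frac{303}{251918} - \frac{\sqrt{70527}}{755754} \approx -0.0015542$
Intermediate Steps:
$Z{\left(F \right)} = -15 + 3 F$
$U{\left(H \right)} = -15 + 3 H$
$\frac{1}{U{\left(-298 \right)} + \sqrt{46413 + 24114}} = \frac{1}{\left(-15 + 3 \left(-298\right)\right) + \sqrt{46413 + 24114}} = \frac{1}{\left(-15 - 894\right) + \sqrt{70527}} = \frac{1}{-909 + \sqrt{70527}}$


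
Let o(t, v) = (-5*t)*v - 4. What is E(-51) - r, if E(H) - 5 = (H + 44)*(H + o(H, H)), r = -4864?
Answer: 96289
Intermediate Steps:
o(t, v) = -4 - 5*t*v (o(t, v) = -5*t*v - 4 = -4 - 5*t*v)
E(H) = 5 + (44 + H)*(-4 + H - 5*H²) (E(H) = 5 + (H + 44)*(H + (-4 - 5*H*H)) = 5 + (44 + H)*(H + (-4 - 5*H²)) = 5 + (44 + H)*(-4 + H - 5*H²))
E(-51) - r = (-171 - 219*(-51)² - 5*(-51)³ + 40*(-51)) - 1*(-4864) = (-171 - 219*2601 - 5*(-132651) - 2040) + 4864 = (-171 - 569619 + 663255 - 2040) + 4864 = 91425 + 4864 = 96289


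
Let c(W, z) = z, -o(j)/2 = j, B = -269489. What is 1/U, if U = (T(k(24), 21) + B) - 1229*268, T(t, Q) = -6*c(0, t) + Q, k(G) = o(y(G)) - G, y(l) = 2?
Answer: -1/598672 ≈ -1.6704e-6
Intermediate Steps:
o(j) = -2*j
k(G) = -4 - G (k(G) = -2*2 - G = -4 - G)
T(t, Q) = Q - 6*t (T(t, Q) = -6*t + Q = Q - 6*t)
U = -598672 (U = ((21 - 6*(-4 - 1*24)) - 269489) - 1229*268 = ((21 - 6*(-4 - 24)) - 269489) - 329372 = ((21 - 6*(-28)) - 269489) - 329372 = ((21 + 168) - 269489) - 329372 = (189 - 269489) - 329372 = -269300 - 329372 = -598672)
1/U = 1/(-598672) = -1/598672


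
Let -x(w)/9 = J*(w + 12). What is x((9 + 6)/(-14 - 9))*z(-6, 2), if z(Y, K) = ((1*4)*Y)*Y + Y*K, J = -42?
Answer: 13022856/23 ≈ 5.6621e+5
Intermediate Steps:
z(Y, K) = 4*Y² + K*Y (z(Y, K) = (4*Y)*Y + K*Y = 4*Y² + K*Y)
x(w) = 4536 + 378*w (x(w) = -(-378)*(w + 12) = -(-378)*(12 + w) = -9*(-504 - 42*w) = 4536 + 378*w)
x((9 + 6)/(-14 - 9))*z(-6, 2) = (4536 + 378*((9 + 6)/(-14 - 9)))*(-6*(2 + 4*(-6))) = (4536 + 378*(15/(-23)))*(-6*(2 - 24)) = (4536 + 378*(15*(-1/23)))*(-6*(-22)) = (4536 + 378*(-15/23))*132 = (4536 - 5670/23)*132 = (98658/23)*132 = 13022856/23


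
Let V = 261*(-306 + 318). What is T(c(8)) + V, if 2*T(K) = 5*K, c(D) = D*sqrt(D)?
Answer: 3132 + 40*sqrt(2) ≈ 3188.6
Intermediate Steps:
c(D) = D**(3/2)
T(K) = 5*K/2 (T(K) = (5*K)/2 = 5*K/2)
V = 3132 (V = 261*12 = 3132)
T(c(8)) + V = 5*8**(3/2)/2 + 3132 = 5*(16*sqrt(2))/2 + 3132 = 40*sqrt(2) + 3132 = 3132 + 40*sqrt(2)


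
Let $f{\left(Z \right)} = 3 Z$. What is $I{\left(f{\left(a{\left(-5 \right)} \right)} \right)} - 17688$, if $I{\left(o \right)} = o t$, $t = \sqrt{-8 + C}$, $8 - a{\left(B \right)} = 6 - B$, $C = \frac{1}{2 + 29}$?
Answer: $-17688 - \frac{9 i \sqrt{7657}}{31} \approx -17688.0 - 25.404 i$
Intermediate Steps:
$C = \frac{1}{31} \approx 0.032258$
$a{\left(B \right)} = 2 + B$ ($a{\left(B \right)} = 8 - \left(6 - B\right) = 8 + \left(-6 + B\right) = 2 + B$)
$t = \frac{i \sqrt{7657}}{31}$ ($t = \sqrt{-8 + \frac{1}{31}} = \sqrt{- \frac{247}{31}} = \frac{i \sqrt{7657}}{31} \approx 2.8227 i$)
$I{\left(o \right)} = \frac{i o \sqrt{7657}}{31}$ ($I{\left(o \right)} = o \frac{i \sqrt{7657}}{31} = \frac{i o \sqrt{7657}}{31}$)
$I{\left(f{\left(a{\left(-5 \right)} \right)} \right)} - 17688 = \frac{i 3 \left(2 - 5\right) \sqrt{7657}}{31} - 17688 = \frac{i 3 \left(-3\right) \sqrt{7657}}{31} - 17688 = \frac{1}{31} i \left(-9\right) \sqrt{7657} - 17688 = - \frac{9 i \sqrt{7657}}{31} - 17688 = -17688 - \frac{9 i \sqrt{7657}}{31}$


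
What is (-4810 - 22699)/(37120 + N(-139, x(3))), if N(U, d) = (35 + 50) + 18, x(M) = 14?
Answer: -27509/37223 ≈ -0.73903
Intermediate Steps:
N(U, d) = 103 (N(U, d) = 85 + 18 = 103)
(-4810 - 22699)/(37120 + N(-139, x(3))) = (-4810 - 22699)/(37120 + 103) = -27509/37223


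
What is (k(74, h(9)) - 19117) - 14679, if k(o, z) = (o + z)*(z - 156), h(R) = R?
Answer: -45997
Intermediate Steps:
k(o, z) = (-156 + z)*(o + z) (k(o, z) = (o + z)*(-156 + z) = (-156 + z)*(o + z))
(k(74, h(9)) - 19117) - 14679 = ((9² - 156*74 - 156*9 + 74*9) - 19117) - 14679 = ((81 - 11544 - 1404 + 666) - 19117) - 14679 = (-12201 - 19117) - 14679 = -31318 - 14679 = -45997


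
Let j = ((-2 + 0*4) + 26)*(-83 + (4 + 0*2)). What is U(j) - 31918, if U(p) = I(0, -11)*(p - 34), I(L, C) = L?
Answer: -31918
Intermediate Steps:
j = -1896 (j = ((-2 + 0) + 26)*(-83 + (4 + 0)) = (-2 + 26)*(-83 + 4) = 24*(-79) = -1896)
U(p) = 0 (U(p) = 0*(p - 34) = 0*(-34 + p) = 0)
U(j) - 31918 = 0 - 31918 = -31918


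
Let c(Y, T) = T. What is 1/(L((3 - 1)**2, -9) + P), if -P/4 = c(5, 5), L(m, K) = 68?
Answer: 1/48 ≈ 0.020833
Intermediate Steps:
P = -20 (P = -4*5 = -20)
1/(L((3 - 1)**2, -9) + P) = 1/(68 - 20) = 1/48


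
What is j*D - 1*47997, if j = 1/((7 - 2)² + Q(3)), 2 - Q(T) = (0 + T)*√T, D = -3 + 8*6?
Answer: -1247877/26 + 5*√3/26 ≈ -47995.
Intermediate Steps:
D = 45 (D = -3 + 48 = 45)
Q(T) = 2 - T^(3/2) (Q(T) = 2 - (0 + T)*√T = 2 - T*√T = 2 - T^(3/2))
j = 1/(27 - 3*√3) (j = 1/((7 - 2)² + (2 - 3^(3/2))) = 1/(5² + (2 - 3*√3)) = 1/(25 + (2 - 3*√3)) = 1/(27 - 3*√3) ≈ 0.045863)
j*D - 1*47997 = (1/26 + √3/234)*45 - 1*47997 = (45/26 + 5*√3/26) - 47997 = -1247877/26 + 5*√3/26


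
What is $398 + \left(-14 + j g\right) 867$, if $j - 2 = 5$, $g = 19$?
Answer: $103571$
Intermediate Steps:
$j = 7$ ($j = 2 + 5 = 7$)
$398 + \left(-14 + j g\right) 867 = 398 + \left(-14 + 7 \cdot 19\right) 867 = 398 + \left(-14 + 133\right) 867 = 398 + 119 \cdot 867 = 398 + 103173 = 103571$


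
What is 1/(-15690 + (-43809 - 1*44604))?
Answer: -1/104103 ≈ -9.6059e-6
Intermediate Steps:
1/(-15690 + (-43809 - 1*44604)) = 1/(-15690 + (-43809 - 44604)) = 1/(-15690 - 88413) = 1/(-104103) = -1/104103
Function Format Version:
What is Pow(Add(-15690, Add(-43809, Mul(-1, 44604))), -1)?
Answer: Rational(-1, 104103) ≈ -9.6059e-6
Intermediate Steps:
Pow(Add(-15690, Add(-43809, Mul(-1, 44604))), -1) = Pow(Add(-15690, Add(-43809, -44604)), -1) = Pow(Add(-15690, -88413), -1) = Pow(-104103, -1) = Rational(-1, 104103)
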